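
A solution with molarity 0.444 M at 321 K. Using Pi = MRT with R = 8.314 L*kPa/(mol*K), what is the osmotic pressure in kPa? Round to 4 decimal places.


Osmotic pressure (van't Hoff): Pi = M*R*T.
RT = 8.314 * 321 = 2668.794
Pi = 0.444 * 2668.794
Pi = 1184.944536 kPa, rounded to 4 dp:

1184.9445 kPa


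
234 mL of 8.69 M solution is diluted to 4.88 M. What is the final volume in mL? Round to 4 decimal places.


Dilution: M1*V1 = M2*V2, solve for V2.
V2 = M1*V1 / M2
V2 = 8.69 * 234 / 4.88
V2 = 2033.46 / 4.88
V2 = 416.69262295 mL, rounded to 4 dp:

416.6926 mL


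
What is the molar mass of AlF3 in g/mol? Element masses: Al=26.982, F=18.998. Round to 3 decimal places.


M = sum(count * atomic_mass) over atoms.
M = 1*26.982 + 3*18.998
M = 26.982 + 56.994
M = 83.976 g/mol, rounded to 3 dp:

83.976 g/mol


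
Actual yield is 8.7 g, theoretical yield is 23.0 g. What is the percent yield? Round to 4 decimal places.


% yield = 100 * actual / theoretical
% yield = 100 * 8.7 / 23.0
% yield = 37.82608696 %, rounded to 4 dp:

37.8261 %


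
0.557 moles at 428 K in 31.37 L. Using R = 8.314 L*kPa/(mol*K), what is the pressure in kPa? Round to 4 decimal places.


PV = nRT, solve for P = nRT / V.
nRT = 0.557 * 8.314 * 428 = 1982.0243
P = 1982.0243 / 31.37
P = 63.18215811 kPa, rounded to 4 dp:

63.1822 kPa


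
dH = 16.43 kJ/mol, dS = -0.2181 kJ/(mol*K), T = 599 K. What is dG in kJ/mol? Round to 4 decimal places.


Gibbs: dG = dH - T*dS (consistent units, dS already in kJ/(mol*K)).
T*dS = 599 * -0.2181 = -130.6419
dG = 16.43 - (-130.6419)
dG = 147.0719 kJ/mol, rounded to 4 dp:

147.0719 kJ/mol


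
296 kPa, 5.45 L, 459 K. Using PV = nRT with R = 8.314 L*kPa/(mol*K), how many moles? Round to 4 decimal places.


PV = nRT, solve for n = PV / (RT).
PV = 296 * 5.45 = 1613.2
RT = 8.314 * 459 = 3816.126
n = 1613.2 / 3816.126
n = 0.42273237 mol, rounded to 4 dp:

0.4227 mol


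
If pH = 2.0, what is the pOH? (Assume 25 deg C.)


At 25 deg C, pH + pOH = 14.
pOH = 14 - pH = 14 - 2.0
pOH = 12.0:

12.00


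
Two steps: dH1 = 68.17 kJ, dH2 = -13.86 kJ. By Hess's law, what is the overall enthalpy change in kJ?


Hess's law: enthalpy is a state function, so add the step enthalpies.
dH_total = dH1 + dH2 = 68.17 + (-13.86)
dH_total = 54.31 kJ:

54.31 kJ


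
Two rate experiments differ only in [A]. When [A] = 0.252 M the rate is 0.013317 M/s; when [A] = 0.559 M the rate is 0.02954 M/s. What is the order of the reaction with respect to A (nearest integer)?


Rate is proportional to [A]^n, so rate2/rate1 = ([A]2/[A]1)^n. Take logs to solve for n.
rate2/rate1 = 0.02954 / 0.013317 = 2.2182
[A]2/[A]1 = 0.559 / 0.252 = 2.2183
n = ln(2.2182) / ln(2.2183) = 1.0
Nearest integer order:

1


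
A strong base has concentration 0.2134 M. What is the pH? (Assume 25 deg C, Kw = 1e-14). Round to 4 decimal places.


A strong base dissociates completely, so [OH-] equals the given concentration.
pOH = -log10([OH-]) = -log10(0.2134) = 0.670806
pH = 14 - pOH = 14 - 0.670806
pH = 13.329194, rounded to 4 dp:

13.3292


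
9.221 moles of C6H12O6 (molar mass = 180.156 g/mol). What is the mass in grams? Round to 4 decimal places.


mass = n * M
mass = 9.221 * 180.156
mass = 1661.218476 g, rounded to 4 dp:

1661.2185 g


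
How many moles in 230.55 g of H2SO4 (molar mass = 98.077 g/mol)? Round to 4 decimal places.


n = mass / M
n = 230.55 / 98.077
n = 2.35070404 mol, rounded to 4 dp:

2.3507 mol


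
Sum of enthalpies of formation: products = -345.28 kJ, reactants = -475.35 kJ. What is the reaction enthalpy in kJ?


dH_rxn = sum(dH_f products) - sum(dH_f reactants)
dH_rxn = -345.28 - (-475.35)
dH_rxn = 130.07 kJ:

130.07 kJ


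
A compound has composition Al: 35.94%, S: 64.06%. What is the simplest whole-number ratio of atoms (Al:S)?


Assume 100 g of compound, divide each mass% by atomic mass to get moles, then normalize by the smallest to get a raw atom ratio.
Moles per 100 g: Al: 35.94/26.982 = 1.332, S: 64.06/32.065 = 1.9978
Raw ratio (divide by min = 1.332): Al: 1.0, S: 1.5
Multiply by 2 to clear fractions: Al: 2.0 ~= 2, S: 3.0 ~= 3
Reduce by GCD to get the simplest whole-number ratio:

2:3


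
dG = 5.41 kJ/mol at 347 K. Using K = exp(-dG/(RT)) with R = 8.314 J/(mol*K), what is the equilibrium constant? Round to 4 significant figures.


dG is in kJ/mol; multiply by 1000 to match R in J/(mol*K).
RT = 8.314 * 347 = 2884.958 J/mol
exponent = -dG*1000 / (RT) = -(5.41*1000) / 2884.958 = -1.87524394
K = exp(-1.87524394)
K = 0.15331756, rounded to 4 significant figures:

0.1533


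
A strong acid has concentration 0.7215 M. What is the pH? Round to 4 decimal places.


A strong acid dissociates completely, so [H+] equals the given concentration.
pH = -log10([H+]) = -log10(0.7215)
pH = 0.14176366, rounded to 4 dp:

0.1418


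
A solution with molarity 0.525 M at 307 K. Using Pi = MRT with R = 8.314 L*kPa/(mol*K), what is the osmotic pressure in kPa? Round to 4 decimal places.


Osmotic pressure (van't Hoff): Pi = M*R*T.
RT = 8.314 * 307 = 2552.398
Pi = 0.525 * 2552.398
Pi = 1340.00895 kPa, rounded to 4 dp:

1340.0090 kPa


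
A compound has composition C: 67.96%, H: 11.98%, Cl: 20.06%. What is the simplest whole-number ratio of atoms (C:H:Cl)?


Assume 100 g of compound, divide each mass% by atomic mass to get moles, then normalize by the smallest to get a raw atom ratio.
Moles per 100 g: C: 67.96/12.011 = 5.6581, H: 11.98/1.008 = 11.8849, Cl: 20.06/35.453 = 0.5658
Raw ratio (divide by min = 0.5658): C: 10.0, H: 21.005, Cl: 1.0
Multiply by 1 to clear fractions: C: 10.0 ~= 10, H: 21.005 ~= 21, Cl: 1.0 ~= 1
Reduce by GCD to get the simplest whole-number ratio:

10:21:1


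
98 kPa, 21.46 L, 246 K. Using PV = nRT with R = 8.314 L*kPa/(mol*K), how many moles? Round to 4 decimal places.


PV = nRT, solve for n = PV / (RT).
PV = 98 * 21.46 = 2103.08
RT = 8.314 * 246 = 2045.244
n = 2103.08 / 2045.244
n = 1.02827829 mol, rounded to 4 dp:

1.0283 mol


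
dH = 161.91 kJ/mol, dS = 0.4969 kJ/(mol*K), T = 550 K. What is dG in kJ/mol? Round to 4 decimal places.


Gibbs: dG = dH - T*dS (consistent units, dS already in kJ/(mol*K)).
T*dS = 550 * 0.4969 = 273.295
dG = 161.91 - (273.295)
dG = -111.385 kJ/mol, rounded to 4 dp:

-111.3850 kJ/mol


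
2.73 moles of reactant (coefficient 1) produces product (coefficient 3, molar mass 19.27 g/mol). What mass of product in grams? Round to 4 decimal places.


Use the coefficient ratio to convert reactant moles to product moles, then multiply by the product's molar mass.
moles_P = moles_R * (coeff_P / coeff_R) = 2.73 * (3/1) = 8.19
mass_P = moles_P * M_P = 8.19 * 19.27
mass_P = 157.8213 g, rounded to 4 dp:

157.8213 g


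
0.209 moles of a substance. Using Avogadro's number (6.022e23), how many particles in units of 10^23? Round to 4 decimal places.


N = n * NA, then divide by 1e23 for the requested units.
N / 1e23 = n * 6.022
N / 1e23 = 0.209 * 6.022
N / 1e23 = 1.258598, rounded to 4 dp:

1.2586


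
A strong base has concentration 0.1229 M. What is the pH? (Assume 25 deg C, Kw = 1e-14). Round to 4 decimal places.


A strong base dissociates completely, so [OH-] equals the given concentration.
pOH = -log10([OH-]) = -log10(0.1229) = 0.910448
pH = 14 - pOH = 14 - 0.910448
pH = 13.089552, rounded to 4 dp:

13.0896


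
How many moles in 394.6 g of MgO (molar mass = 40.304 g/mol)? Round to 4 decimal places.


n = mass / M
n = 394.6 / 40.304
n = 9.7905915 mol, rounded to 4 dp:

9.7906 mol


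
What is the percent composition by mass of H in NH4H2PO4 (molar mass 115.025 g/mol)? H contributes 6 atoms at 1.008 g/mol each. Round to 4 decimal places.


pct = 100 * (n_elem * M_elem) / M_total
mass_contribution = 6 * 1.008 = 6.048 g/mol
pct = 100 * 6.048 / 115.025
pct = 5.25798739 %, rounded to 4 dp:

5.2580 %


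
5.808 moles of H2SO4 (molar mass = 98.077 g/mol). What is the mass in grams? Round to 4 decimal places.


mass = n * M
mass = 5.808 * 98.077
mass = 569.631216 g, rounded to 4 dp:

569.6312 g


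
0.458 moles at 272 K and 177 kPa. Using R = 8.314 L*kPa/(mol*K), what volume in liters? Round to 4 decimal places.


PV = nRT, solve for V = nRT / P.
nRT = 0.458 * 8.314 * 272 = 1035.7249
V = 1035.7249 / 177
V = 5.85155311 L, rounded to 4 dp:

5.8516 L


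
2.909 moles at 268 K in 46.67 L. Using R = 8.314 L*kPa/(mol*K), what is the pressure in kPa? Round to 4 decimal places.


PV = nRT, solve for P = nRT / V.
nRT = 2.909 * 8.314 * 268 = 6481.6942
P = 6481.6942 / 46.67
P = 138.88352689 kPa, rounded to 4 dp:

138.8835 kPa


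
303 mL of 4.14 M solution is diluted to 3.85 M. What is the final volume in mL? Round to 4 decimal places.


Dilution: M1*V1 = M2*V2, solve for V2.
V2 = M1*V1 / M2
V2 = 4.14 * 303 / 3.85
V2 = 1254.42 / 3.85
V2 = 325.82337662 mL, rounded to 4 dp:

325.8234 mL


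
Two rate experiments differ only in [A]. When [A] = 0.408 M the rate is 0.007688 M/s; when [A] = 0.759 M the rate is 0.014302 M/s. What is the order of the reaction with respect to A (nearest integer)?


Rate is proportional to [A]^n, so rate2/rate1 = ([A]2/[A]1)^n. Take logs to solve for n.
rate2/rate1 = 0.014302 / 0.007688 = 1.8603
[A]2/[A]1 = 0.759 / 0.408 = 1.8603
n = ln(1.8603) / ln(1.8603) = 1.0
Nearest integer order:

1


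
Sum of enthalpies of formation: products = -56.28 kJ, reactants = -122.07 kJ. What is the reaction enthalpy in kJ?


dH_rxn = sum(dH_f products) - sum(dH_f reactants)
dH_rxn = -56.28 - (-122.07)
dH_rxn = 65.79 kJ:

65.79 kJ


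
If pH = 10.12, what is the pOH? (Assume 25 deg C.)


At 25 deg C, pH + pOH = 14.
pOH = 14 - pH = 14 - 10.12
pOH = 3.88:

3.88


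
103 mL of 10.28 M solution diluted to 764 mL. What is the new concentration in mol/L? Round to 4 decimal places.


Dilution: M1*V1 = M2*V2, solve for M2.
M2 = M1*V1 / V2
M2 = 10.28 * 103 / 764
M2 = 1058.84 / 764
M2 = 1.38591623 mol/L, rounded to 4 dp:

1.3859 mol/L


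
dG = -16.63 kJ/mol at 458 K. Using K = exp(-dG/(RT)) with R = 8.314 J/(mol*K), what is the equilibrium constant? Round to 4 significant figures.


dG is in kJ/mol; multiply by 1000 to match R in J/(mol*K).
RT = 8.314 * 458 = 3807.812 J/mol
exponent = -dG*1000 / (RT) = -(-16.63*1000) / 3807.812 = 4.36733746
K = exp(4.36733746)
K = 78.833455, rounded to 4 significant figures:

78.83


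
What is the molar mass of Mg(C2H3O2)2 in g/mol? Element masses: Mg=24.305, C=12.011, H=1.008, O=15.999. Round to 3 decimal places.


M = sum(count * atomic_mass) over atoms.
M = 1*24.305 + 4*12.011 + 6*1.008 + 4*15.999
M = 24.305 + 48.044 + 6.048 + 63.996
M = 142.393 g/mol, rounded to 3 dp:

142.393 g/mol


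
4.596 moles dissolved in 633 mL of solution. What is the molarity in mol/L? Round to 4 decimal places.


Convert volume to liters: V_L = V_mL / 1000.
V_L = 633 / 1000 = 0.633 L
M = n / V_L = 4.596 / 0.633
M = 7.26066351 mol/L, rounded to 4 dp:

7.2607 mol/L


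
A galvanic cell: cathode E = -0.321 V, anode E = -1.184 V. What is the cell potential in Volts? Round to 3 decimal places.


Standard cell potential: E_cell = E_cathode - E_anode.
E_cell = -0.321 - (-1.184)
E_cell = 0.863 V, rounded to 3 dp:

0.863 V


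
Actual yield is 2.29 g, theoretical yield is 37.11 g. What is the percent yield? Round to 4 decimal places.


% yield = 100 * actual / theoretical
% yield = 100 * 2.29 / 37.11
% yield = 6.17084344 %, rounded to 4 dp:

6.1708 %


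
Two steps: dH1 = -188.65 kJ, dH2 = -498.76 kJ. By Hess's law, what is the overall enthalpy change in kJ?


Hess's law: enthalpy is a state function, so add the step enthalpies.
dH_total = dH1 + dH2 = -188.65 + (-498.76)
dH_total = -687.41 kJ:

-687.41 kJ


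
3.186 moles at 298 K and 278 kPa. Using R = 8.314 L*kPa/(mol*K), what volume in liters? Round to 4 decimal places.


PV = nRT, solve for V = nRT / P.
nRT = 3.186 * 8.314 * 298 = 7893.5444
V = 7893.5444 / 278
V = 28.3940446 L, rounded to 4 dp:

28.3940 L


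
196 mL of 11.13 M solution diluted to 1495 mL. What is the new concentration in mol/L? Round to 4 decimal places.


Dilution: M1*V1 = M2*V2, solve for M2.
M2 = M1*V1 / V2
M2 = 11.13 * 196 / 1495
M2 = 2181.48 / 1495
M2 = 1.45918395 mol/L, rounded to 4 dp:

1.4592 mol/L


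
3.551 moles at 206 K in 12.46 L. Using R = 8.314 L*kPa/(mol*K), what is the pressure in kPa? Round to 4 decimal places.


PV = nRT, solve for P = nRT / V.
nRT = 3.551 * 8.314 * 206 = 6081.7409
P = 6081.7409 / 12.46
P = 488.10119583 kPa, rounded to 4 dp:

488.1012 kPa


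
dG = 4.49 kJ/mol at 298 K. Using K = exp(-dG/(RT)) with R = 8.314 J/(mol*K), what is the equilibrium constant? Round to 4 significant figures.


dG is in kJ/mol; multiply by 1000 to match R in J/(mol*K).
RT = 8.314 * 298 = 2477.572 J/mol
exponent = -dG*1000 / (RT) = -(4.49*1000) / 2477.572 = -1.81225813
K = exp(-1.81225813)
K = 0.163285, rounded to 4 significant figures:

0.1633


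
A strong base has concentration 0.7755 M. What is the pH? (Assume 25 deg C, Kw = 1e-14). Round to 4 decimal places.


A strong base dissociates completely, so [OH-] equals the given concentration.
pOH = -log10([OH-]) = -log10(0.7755) = 0.110418
pH = 14 - pOH = 14 - 0.110418
pH = 13.889582, rounded to 4 dp:

13.8896


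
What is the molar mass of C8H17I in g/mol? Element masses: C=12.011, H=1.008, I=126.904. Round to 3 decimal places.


M = sum(count * atomic_mass) over atoms.
M = 8*12.011 + 17*1.008 + 1*126.904
M = 96.088 + 17.136 + 126.904
M = 240.128 g/mol, rounded to 3 dp:

240.128 g/mol


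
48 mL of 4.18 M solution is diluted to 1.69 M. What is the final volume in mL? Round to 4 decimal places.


Dilution: M1*V1 = M2*V2, solve for V2.
V2 = M1*V1 / M2
V2 = 4.18 * 48 / 1.69
V2 = 200.64 / 1.69
V2 = 118.72189349 mL, rounded to 4 dp:

118.7219 mL


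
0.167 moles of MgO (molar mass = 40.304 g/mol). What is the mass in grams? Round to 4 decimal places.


mass = n * M
mass = 0.167 * 40.304
mass = 6.730768 g, rounded to 4 dp:

6.7308 g


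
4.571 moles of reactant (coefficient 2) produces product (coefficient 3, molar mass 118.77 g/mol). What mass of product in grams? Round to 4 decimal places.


Use the coefficient ratio to convert reactant moles to product moles, then multiply by the product's molar mass.
moles_P = moles_R * (coeff_P / coeff_R) = 4.571 * (3/2) = 6.8565
mass_P = moles_P * M_P = 6.8565 * 118.77
mass_P = 814.346505 g, rounded to 4 dp:

814.3465 g


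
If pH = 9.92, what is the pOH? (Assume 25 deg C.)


At 25 deg C, pH + pOH = 14.
pOH = 14 - pH = 14 - 9.92
pOH = 4.08:

4.08


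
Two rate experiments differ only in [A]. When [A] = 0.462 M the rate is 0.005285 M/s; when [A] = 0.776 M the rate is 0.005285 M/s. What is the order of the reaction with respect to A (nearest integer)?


Rate is proportional to [A]^n, so rate2/rate1 = ([A]2/[A]1)^n. Take logs to solve for n.
rate2/rate1 = 0.005285 / 0.005285 = 1.0
[A]2/[A]1 = 0.776 / 0.462 = 1.6797
n = ln(1.0) / ln(1.6797) = 0.0
Nearest integer order:

0


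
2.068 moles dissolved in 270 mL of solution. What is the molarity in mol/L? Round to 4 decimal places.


Convert volume to liters: V_L = V_mL / 1000.
V_L = 270 / 1000 = 0.27 L
M = n / V_L = 2.068 / 0.27
M = 7.65925926 mol/L, rounded to 4 dp:

7.6593 mol/L


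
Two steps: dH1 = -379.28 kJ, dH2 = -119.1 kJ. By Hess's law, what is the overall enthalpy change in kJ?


Hess's law: enthalpy is a state function, so add the step enthalpies.
dH_total = dH1 + dH2 = -379.28 + (-119.1)
dH_total = -498.38 kJ:

-498.38 kJ


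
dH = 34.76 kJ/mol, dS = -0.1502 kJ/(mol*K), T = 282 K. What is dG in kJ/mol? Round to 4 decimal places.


Gibbs: dG = dH - T*dS (consistent units, dS already in kJ/(mol*K)).
T*dS = 282 * -0.1502 = -42.3564
dG = 34.76 - (-42.3564)
dG = 77.1164 kJ/mol, rounded to 4 dp:

77.1164 kJ/mol


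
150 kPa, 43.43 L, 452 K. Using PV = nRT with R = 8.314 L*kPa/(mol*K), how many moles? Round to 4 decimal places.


PV = nRT, solve for n = PV / (RT).
PV = 150 * 43.43 = 6514.5
RT = 8.314 * 452 = 3757.928
n = 6514.5 / 3757.928
n = 1.73353508 mol, rounded to 4 dp:

1.7335 mol


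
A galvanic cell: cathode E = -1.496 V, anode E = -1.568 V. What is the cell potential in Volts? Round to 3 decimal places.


Standard cell potential: E_cell = E_cathode - E_anode.
E_cell = -1.496 - (-1.568)
E_cell = 0.072 V, rounded to 3 dp:

0.072 V


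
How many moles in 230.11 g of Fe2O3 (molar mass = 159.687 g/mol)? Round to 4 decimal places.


n = mass / M
n = 230.11 / 159.687
n = 1.44100647 mol, rounded to 4 dp:

1.4410 mol


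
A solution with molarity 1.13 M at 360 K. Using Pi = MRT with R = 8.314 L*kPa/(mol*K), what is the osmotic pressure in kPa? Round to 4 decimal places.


Osmotic pressure (van't Hoff): Pi = M*R*T.
RT = 8.314 * 360 = 2993.04
Pi = 1.13 * 2993.04
Pi = 3382.1352 kPa, rounded to 4 dp:

3382.1352 kPa


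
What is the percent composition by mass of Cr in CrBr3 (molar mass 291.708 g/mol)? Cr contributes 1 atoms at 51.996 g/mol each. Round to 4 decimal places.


pct = 100 * (n_elem * M_elem) / M_total
mass_contribution = 1 * 51.996 = 51.996 g/mol
pct = 100 * 51.996 / 291.708
pct = 17.82467399 %, rounded to 4 dp:

17.8247 %


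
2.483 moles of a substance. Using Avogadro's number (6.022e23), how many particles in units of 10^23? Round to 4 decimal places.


N = n * NA, then divide by 1e23 for the requested units.
N / 1e23 = n * 6.022
N / 1e23 = 2.483 * 6.022
N / 1e23 = 14.952626, rounded to 4 dp:

14.9526


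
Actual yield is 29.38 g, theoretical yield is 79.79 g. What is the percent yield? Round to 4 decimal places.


% yield = 100 * actual / theoretical
% yield = 100 * 29.38 / 79.79
% yield = 36.82165685 %, rounded to 4 dp:

36.8217 %


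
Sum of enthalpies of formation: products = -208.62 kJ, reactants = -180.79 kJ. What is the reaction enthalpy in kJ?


dH_rxn = sum(dH_f products) - sum(dH_f reactants)
dH_rxn = -208.62 - (-180.79)
dH_rxn = -27.83 kJ:

-27.83 kJ


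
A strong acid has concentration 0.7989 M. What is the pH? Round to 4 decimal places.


A strong acid dissociates completely, so [H+] equals the given concentration.
pH = -log10([H+]) = -log10(0.7989)
pH = 0.09750758, rounded to 4 dp:

0.0975


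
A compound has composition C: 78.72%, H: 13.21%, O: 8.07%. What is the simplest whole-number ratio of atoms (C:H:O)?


Assume 100 g of compound, divide each mass% by atomic mass to get moles, then normalize by the smallest to get a raw atom ratio.
Moles per 100 g: C: 78.72/12.011 = 6.554, H: 13.21/1.008 = 13.1052, O: 8.07/15.999 = 0.5044
Raw ratio (divide by min = 0.5044): C: 12.993, H: 25.981, O: 1.0
Multiply by 1 to clear fractions: C: 12.993 ~= 13, H: 25.981 ~= 26, O: 1.0 ~= 1
Reduce by GCD to get the simplest whole-number ratio:

13:26:1


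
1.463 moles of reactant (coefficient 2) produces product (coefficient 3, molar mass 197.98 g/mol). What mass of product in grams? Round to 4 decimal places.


Use the coefficient ratio to convert reactant moles to product moles, then multiply by the product's molar mass.
moles_P = moles_R * (coeff_P / coeff_R) = 1.463 * (3/2) = 2.1945
mass_P = moles_P * M_P = 2.1945 * 197.98
mass_P = 434.46711 g, rounded to 4 dp:

434.4671 g


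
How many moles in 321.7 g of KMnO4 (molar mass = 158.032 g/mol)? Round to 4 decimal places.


n = mass / M
n = 321.7 / 158.032
n = 2.03566366 mol, rounded to 4 dp:

2.0357 mol


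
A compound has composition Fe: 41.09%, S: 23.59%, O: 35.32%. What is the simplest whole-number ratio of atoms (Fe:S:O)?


Assume 100 g of compound, divide each mass% by atomic mass to get moles, then normalize by the smallest to get a raw atom ratio.
Moles per 100 g: Fe: 41.09/55.845 = 0.7358, S: 23.59/32.065 = 0.7357, O: 35.32/15.999 = 2.2076
Raw ratio (divide by min = 0.7357): Fe: 1.0, S: 1.0, O: 3.001
Multiply by 1 to clear fractions: Fe: 1.0 ~= 1, S: 1.0 ~= 1, O: 3.001 ~= 3
Reduce by GCD to get the simplest whole-number ratio:

1:1:3


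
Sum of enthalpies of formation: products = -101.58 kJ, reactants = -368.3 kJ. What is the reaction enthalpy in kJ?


dH_rxn = sum(dH_f products) - sum(dH_f reactants)
dH_rxn = -101.58 - (-368.3)
dH_rxn = 266.72 kJ:

266.72 kJ


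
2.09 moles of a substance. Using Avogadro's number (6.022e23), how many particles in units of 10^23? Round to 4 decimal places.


N = n * NA, then divide by 1e23 for the requested units.
N / 1e23 = n * 6.022
N / 1e23 = 2.09 * 6.022
N / 1e23 = 12.58598, rounded to 4 dp:

12.5860


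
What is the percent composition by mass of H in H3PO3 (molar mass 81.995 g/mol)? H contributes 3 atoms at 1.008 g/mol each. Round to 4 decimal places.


pct = 100 * (n_elem * M_elem) / M_total
mass_contribution = 3 * 1.008 = 3.024 g/mol
pct = 100 * 3.024 / 81.995
pct = 3.68802976 %, rounded to 4 dp:

3.6880 %


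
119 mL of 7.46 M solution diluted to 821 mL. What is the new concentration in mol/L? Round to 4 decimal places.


Dilution: M1*V1 = M2*V2, solve for M2.
M2 = M1*V1 / V2
M2 = 7.46 * 119 / 821
M2 = 887.74 / 821
M2 = 1.08129111 mol/L, rounded to 4 dp:

1.0813 mol/L


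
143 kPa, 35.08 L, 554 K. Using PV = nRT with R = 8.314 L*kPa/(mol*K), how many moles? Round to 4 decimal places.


PV = nRT, solve for n = PV / (RT).
PV = 143 * 35.08 = 5016.44
RT = 8.314 * 554 = 4605.956
n = 5016.44 / 4605.956
n = 1.08912026 mol, rounded to 4 dp:

1.0891 mol


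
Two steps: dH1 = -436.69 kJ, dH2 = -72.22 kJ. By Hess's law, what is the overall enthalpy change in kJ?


Hess's law: enthalpy is a state function, so add the step enthalpies.
dH_total = dH1 + dH2 = -436.69 + (-72.22)
dH_total = -508.91 kJ:

-508.91 kJ


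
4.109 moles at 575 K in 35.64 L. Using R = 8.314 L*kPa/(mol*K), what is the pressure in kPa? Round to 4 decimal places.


PV = nRT, solve for P = nRT / V.
nRT = 4.109 * 8.314 * 575 = 19643.2799
P = 19643.2799 / 35.64
P = 551.15824635 kPa, rounded to 4 dp:

551.1582 kPa


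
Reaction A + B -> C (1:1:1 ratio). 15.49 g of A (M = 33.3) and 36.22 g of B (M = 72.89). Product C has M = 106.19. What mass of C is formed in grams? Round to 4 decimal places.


Find moles of each reactant; the smaller value is the limiting reagent in a 1:1:1 reaction, so moles_C equals moles of the limiter.
n_A = mass_A / M_A = 15.49 / 33.3 = 0.465165 mol
n_B = mass_B / M_B = 36.22 / 72.89 = 0.496913 mol
Limiting reagent: A (smaller), n_limiting = 0.465165 mol
mass_C = n_limiting * M_C = 0.465165 * 106.19
mass_C = 49.39587135 g, rounded to 4 dp:

49.3959 g


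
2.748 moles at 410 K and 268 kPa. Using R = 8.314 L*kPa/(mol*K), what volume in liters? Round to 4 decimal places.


PV = nRT, solve for V = nRT / P.
nRT = 2.748 * 8.314 * 410 = 9367.2175
V = 9367.2175 / 268
V = 34.9523041 L, rounded to 4 dp:

34.9523 L


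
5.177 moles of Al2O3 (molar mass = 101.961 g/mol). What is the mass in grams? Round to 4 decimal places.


mass = n * M
mass = 5.177 * 101.961
mass = 527.852097 g, rounded to 4 dp:

527.8521 g


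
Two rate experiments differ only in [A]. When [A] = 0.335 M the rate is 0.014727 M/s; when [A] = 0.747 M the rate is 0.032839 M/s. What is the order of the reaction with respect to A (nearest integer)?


Rate is proportional to [A]^n, so rate2/rate1 = ([A]2/[A]1)^n. Take logs to solve for n.
rate2/rate1 = 0.032839 / 0.014727 = 2.2298
[A]2/[A]1 = 0.747 / 0.335 = 2.2299
n = ln(2.2298) / ln(2.2299) = 1.0
Nearest integer order:

1


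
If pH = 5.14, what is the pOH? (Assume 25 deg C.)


At 25 deg C, pH + pOH = 14.
pOH = 14 - pH = 14 - 5.14
pOH = 8.86:

8.86


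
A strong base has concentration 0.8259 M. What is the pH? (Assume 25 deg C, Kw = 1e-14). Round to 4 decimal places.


A strong base dissociates completely, so [OH-] equals the given concentration.
pOH = -log10([OH-]) = -log10(0.8259) = 0.083073
pH = 14 - pOH = 14 - 0.083073
pH = 13.916927, rounded to 4 dp:

13.9169


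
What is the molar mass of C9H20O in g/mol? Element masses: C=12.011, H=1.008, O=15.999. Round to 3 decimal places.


M = sum(count * atomic_mass) over atoms.
M = 9*12.011 + 20*1.008 + 1*15.999
M = 108.099 + 20.16 + 15.999
M = 144.258 g/mol, rounded to 3 dp:

144.258 g/mol


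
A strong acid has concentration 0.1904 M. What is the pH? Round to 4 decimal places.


A strong acid dissociates completely, so [H+] equals the given concentration.
pH = -log10([H+]) = -log10(0.1904)
pH = 0.72033306, rounded to 4 dp:

0.7203


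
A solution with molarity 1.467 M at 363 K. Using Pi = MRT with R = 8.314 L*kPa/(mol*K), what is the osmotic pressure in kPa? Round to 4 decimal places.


Osmotic pressure (van't Hoff): Pi = M*R*T.
RT = 8.314 * 363 = 3017.982
Pi = 1.467 * 3017.982
Pi = 4427.379594 kPa, rounded to 4 dp:

4427.3796 kPa


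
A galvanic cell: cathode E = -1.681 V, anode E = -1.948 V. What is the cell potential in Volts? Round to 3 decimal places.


Standard cell potential: E_cell = E_cathode - E_anode.
E_cell = -1.681 - (-1.948)
E_cell = 0.267 V, rounded to 3 dp:

0.267 V


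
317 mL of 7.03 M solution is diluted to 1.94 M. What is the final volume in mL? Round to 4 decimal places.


Dilution: M1*V1 = M2*V2, solve for V2.
V2 = M1*V1 / M2
V2 = 7.03 * 317 / 1.94
V2 = 2228.51 / 1.94
V2 = 1148.71649485 mL, rounded to 4 dp:

1148.7165 mL


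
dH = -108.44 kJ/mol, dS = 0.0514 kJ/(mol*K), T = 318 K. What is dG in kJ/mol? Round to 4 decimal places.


Gibbs: dG = dH - T*dS (consistent units, dS already in kJ/(mol*K)).
T*dS = 318 * 0.0514 = 16.3452
dG = -108.44 - (16.3452)
dG = -124.7852 kJ/mol, rounded to 4 dp:

-124.7852 kJ/mol


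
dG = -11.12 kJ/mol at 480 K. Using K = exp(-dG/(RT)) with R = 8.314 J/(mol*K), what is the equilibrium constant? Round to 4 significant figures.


dG is in kJ/mol; multiply by 1000 to match R in J/(mol*K).
RT = 8.314 * 480 = 3990.72 J/mol
exponent = -dG*1000 / (RT) = -(-11.12*1000) / 3990.72 = 2.7864646
K = exp(2.7864646)
K = 16.223562, rounded to 4 significant figures:

16.22


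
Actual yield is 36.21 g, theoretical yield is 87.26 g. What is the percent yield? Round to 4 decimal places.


% yield = 100 * actual / theoretical
% yield = 100 * 36.21 / 87.26
% yield = 41.4966766 %, rounded to 4 dp:

41.4967 %


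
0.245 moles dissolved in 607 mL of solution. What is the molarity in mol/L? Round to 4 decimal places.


Convert volume to liters: V_L = V_mL / 1000.
V_L = 607 / 1000 = 0.607 L
M = n / V_L = 0.245 / 0.607
M = 0.40362438 mol/L, rounded to 4 dp:

0.4036 mol/L


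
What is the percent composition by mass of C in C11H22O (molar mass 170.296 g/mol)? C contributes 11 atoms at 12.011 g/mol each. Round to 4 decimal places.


pct = 100 * (n_elem * M_elem) / M_total
mass_contribution = 11 * 12.011 = 132.121 g/mol
pct = 100 * 132.121 / 170.296
pct = 77.58314934 %, rounded to 4 dp:

77.5831 %


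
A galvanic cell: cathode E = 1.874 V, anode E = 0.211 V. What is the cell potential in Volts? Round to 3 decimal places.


Standard cell potential: E_cell = E_cathode - E_anode.
E_cell = 1.874 - (0.211)
E_cell = 1.663 V, rounded to 3 dp:

1.663 V


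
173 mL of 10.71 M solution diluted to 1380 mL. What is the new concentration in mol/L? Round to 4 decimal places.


Dilution: M1*V1 = M2*V2, solve for M2.
M2 = M1*V1 / V2
M2 = 10.71 * 173 / 1380
M2 = 1852.83 / 1380
M2 = 1.34263043 mol/L, rounded to 4 dp:

1.3426 mol/L


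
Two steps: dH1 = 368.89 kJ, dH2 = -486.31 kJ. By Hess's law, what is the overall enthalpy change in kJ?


Hess's law: enthalpy is a state function, so add the step enthalpies.
dH_total = dH1 + dH2 = 368.89 + (-486.31)
dH_total = -117.42 kJ:

-117.42 kJ


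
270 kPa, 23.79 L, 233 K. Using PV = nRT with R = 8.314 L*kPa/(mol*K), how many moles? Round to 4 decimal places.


PV = nRT, solve for n = PV / (RT).
PV = 270 * 23.79 = 6423.3
RT = 8.314 * 233 = 1937.162
n = 6423.3 / 1937.162
n = 3.31583006 mol, rounded to 4 dp:

3.3158 mol


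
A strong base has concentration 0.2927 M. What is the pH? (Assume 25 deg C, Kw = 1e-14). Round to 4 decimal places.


A strong base dissociates completely, so [OH-] equals the given concentration.
pOH = -log10([OH-]) = -log10(0.2927) = 0.533577
pH = 14 - pOH = 14 - 0.533577
pH = 13.466423, rounded to 4 dp:

13.4664


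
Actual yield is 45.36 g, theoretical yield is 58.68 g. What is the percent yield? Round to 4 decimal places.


% yield = 100 * actual / theoretical
% yield = 100 * 45.36 / 58.68
% yield = 77.3006135 %, rounded to 4 dp:

77.3006 %


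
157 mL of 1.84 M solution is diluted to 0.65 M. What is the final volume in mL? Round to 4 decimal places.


Dilution: M1*V1 = M2*V2, solve for V2.
V2 = M1*V1 / M2
V2 = 1.84 * 157 / 0.65
V2 = 288.88 / 0.65
V2 = 444.43076923 mL, rounded to 4 dp:

444.4308 mL


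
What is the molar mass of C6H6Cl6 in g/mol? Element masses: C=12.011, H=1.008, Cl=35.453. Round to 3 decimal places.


M = sum(count * atomic_mass) over atoms.
M = 6*12.011 + 6*1.008 + 6*35.453
M = 72.066 + 6.048 + 212.718
M = 290.832 g/mol, rounded to 3 dp:

290.832 g/mol


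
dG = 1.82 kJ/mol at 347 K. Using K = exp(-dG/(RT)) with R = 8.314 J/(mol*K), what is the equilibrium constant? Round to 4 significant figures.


dG is in kJ/mol; multiply by 1000 to match R in J/(mol*K).
RT = 8.314 * 347 = 2884.958 J/mol
exponent = -dG*1000 / (RT) = -(1.82*1000) / 2884.958 = -0.6308584
K = exp(-0.6308584)
K = 0.53213482, rounded to 4 significant figures:

0.5321


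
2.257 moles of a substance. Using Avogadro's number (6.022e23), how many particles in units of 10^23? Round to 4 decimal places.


N = n * NA, then divide by 1e23 for the requested units.
N / 1e23 = n * 6.022
N / 1e23 = 2.257 * 6.022
N / 1e23 = 13.591654, rounded to 4 dp:

13.5917


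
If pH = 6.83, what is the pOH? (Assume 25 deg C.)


At 25 deg C, pH + pOH = 14.
pOH = 14 - pH = 14 - 6.83
pOH = 7.17:

7.17


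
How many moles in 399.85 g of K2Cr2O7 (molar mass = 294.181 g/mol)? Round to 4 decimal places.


n = mass / M
n = 399.85 / 294.181
n = 1.35919723 mol, rounded to 4 dp:

1.3592 mol


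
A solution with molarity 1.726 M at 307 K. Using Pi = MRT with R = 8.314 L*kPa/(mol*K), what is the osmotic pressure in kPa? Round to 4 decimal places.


Osmotic pressure (van't Hoff): Pi = M*R*T.
RT = 8.314 * 307 = 2552.398
Pi = 1.726 * 2552.398
Pi = 4405.438948 kPa, rounded to 4 dp:

4405.4389 kPa


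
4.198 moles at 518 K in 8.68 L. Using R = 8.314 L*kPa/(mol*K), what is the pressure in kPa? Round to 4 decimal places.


PV = nRT, solve for P = nRT / V.
nRT = 4.198 * 8.314 * 518 = 18079.3251
P = 18079.3251 / 8.68
P = 2082.8715553 kPa, rounded to 4 dp:

2082.8716 kPa


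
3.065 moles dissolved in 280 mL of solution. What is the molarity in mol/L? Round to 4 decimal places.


Convert volume to liters: V_L = V_mL / 1000.
V_L = 280 / 1000 = 0.28 L
M = n / V_L = 3.065 / 0.28
M = 10.94642857 mol/L, rounded to 4 dp:

10.9464 mol/L


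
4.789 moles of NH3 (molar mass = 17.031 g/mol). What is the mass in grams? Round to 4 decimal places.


mass = n * M
mass = 4.789 * 17.031
mass = 81.561459 g, rounded to 4 dp:

81.5615 g


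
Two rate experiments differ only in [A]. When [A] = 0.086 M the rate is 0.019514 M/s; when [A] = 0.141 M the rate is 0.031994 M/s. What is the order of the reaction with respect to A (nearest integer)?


Rate is proportional to [A]^n, so rate2/rate1 = ([A]2/[A]1)^n. Take logs to solve for n.
rate2/rate1 = 0.031994 / 0.019514 = 1.6395
[A]2/[A]1 = 0.141 / 0.086 = 1.6395
n = ln(1.6395) / ln(1.6395) = 1.0
Nearest integer order:

1


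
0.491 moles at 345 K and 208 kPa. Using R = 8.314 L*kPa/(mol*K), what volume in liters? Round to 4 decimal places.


PV = nRT, solve for V = nRT / P.
nRT = 0.491 * 8.314 * 345 = 1408.35
V = 1408.35 / 208
V = 6.77091346 L, rounded to 4 dp:

6.7709 L


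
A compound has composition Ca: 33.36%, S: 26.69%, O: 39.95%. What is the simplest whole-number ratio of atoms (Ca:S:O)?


Assume 100 g of compound, divide each mass% by atomic mass to get moles, then normalize by the smallest to get a raw atom ratio.
Moles per 100 g: Ca: 33.36/40.078 = 0.8324, S: 26.69/32.065 = 0.8324, O: 39.95/15.999 = 2.497
Raw ratio (divide by min = 0.8324): Ca: 1.0, S: 1.0, O: 3.0
Multiply by 1 to clear fractions: Ca: 1.0 ~= 1, S: 1.0 ~= 1, O: 3.0 ~= 3
Reduce by GCD to get the simplest whole-number ratio:

1:1:3


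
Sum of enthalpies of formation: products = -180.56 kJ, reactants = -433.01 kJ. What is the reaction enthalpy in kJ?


dH_rxn = sum(dH_f products) - sum(dH_f reactants)
dH_rxn = -180.56 - (-433.01)
dH_rxn = 252.45 kJ:

252.45 kJ


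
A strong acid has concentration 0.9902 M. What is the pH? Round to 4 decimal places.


A strong acid dissociates completely, so [H+] equals the given concentration.
pH = -log10([H+]) = -log10(0.9902)
pH = 0.00427708, rounded to 4 dp:

0.0043


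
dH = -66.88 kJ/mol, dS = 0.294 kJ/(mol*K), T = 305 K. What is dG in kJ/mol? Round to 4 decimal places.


Gibbs: dG = dH - T*dS (consistent units, dS already in kJ/(mol*K)).
T*dS = 305 * 0.294 = 89.67
dG = -66.88 - (89.67)
dG = -156.55 kJ/mol, rounded to 4 dp:

-156.5500 kJ/mol


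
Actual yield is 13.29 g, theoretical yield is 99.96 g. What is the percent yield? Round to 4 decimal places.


% yield = 100 * actual / theoretical
% yield = 100 * 13.29 / 99.96
% yield = 13.29531813 %, rounded to 4 dp:

13.2953 %


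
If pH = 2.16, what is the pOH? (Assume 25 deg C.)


At 25 deg C, pH + pOH = 14.
pOH = 14 - pH = 14 - 2.16
pOH = 11.84:

11.84


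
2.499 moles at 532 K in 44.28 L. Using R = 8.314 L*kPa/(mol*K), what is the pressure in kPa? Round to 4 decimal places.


PV = nRT, solve for P = nRT / V.
nRT = 2.499 * 8.314 * 532 = 11053.197
P = 11053.197 / 44.28
P = 249.62052846 kPa, rounded to 4 dp:

249.6205 kPa


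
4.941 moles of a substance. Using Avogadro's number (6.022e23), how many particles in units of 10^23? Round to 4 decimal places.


N = n * NA, then divide by 1e23 for the requested units.
N / 1e23 = n * 6.022
N / 1e23 = 4.941 * 6.022
N / 1e23 = 29.754702, rounded to 4 dp:

29.7547


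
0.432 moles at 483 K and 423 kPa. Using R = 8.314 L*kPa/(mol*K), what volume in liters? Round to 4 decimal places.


PV = nRT, solve for V = nRT / P.
nRT = 0.432 * 8.314 * 483 = 1734.766
V = 1734.766 / 423
V = 4.10110165 L, rounded to 4 dp:

4.1011 L


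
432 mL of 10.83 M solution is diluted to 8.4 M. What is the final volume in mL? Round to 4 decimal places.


Dilution: M1*V1 = M2*V2, solve for V2.
V2 = M1*V1 / M2
V2 = 10.83 * 432 / 8.4
V2 = 4678.56 / 8.4
V2 = 556.97142857 mL, rounded to 4 dp:

556.9714 mL


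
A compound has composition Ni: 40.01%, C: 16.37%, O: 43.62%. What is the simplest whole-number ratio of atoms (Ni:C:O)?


Assume 100 g of compound, divide each mass% by atomic mass to get moles, then normalize by the smallest to get a raw atom ratio.
Moles per 100 g: Ni: 40.01/58.693 = 0.6817, C: 16.37/12.011 = 1.3629, O: 43.62/15.999 = 2.7264
Raw ratio (divide by min = 0.6817): Ni: 1.0, C: 1.999, O: 4.0
Multiply by 1 to clear fractions: Ni: 1.0 ~= 1, C: 1.999 ~= 2, O: 4.0 ~= 4
Reduce by GCD to get the simplest whole-number ratio:

1:2:4


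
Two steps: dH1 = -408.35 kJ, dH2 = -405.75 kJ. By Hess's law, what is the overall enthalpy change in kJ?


Hess's law: enthalpy is a state function, so add the step enthalpies.
dH_total = dH1 + dH2 = -408.35 + (-405.75)
dH_total = -814.1 kJ:

-814.10 kJ


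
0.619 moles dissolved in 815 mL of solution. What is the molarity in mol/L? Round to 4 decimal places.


Convert volume to liters: V_L = V_mL / 1000.
V_L = 815 / 1000 = 0.815 L
M = n / V_L = 0.619 / 0.815
M = 0.7595092 mol/L, rounded to 4 dp:

0.7595 mol/L


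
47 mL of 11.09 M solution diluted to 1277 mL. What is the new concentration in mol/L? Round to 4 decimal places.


Dilution: M1*V1 = M2*V2, solve for M2.
M2 = M1*V1 / V2
M2 = 11.09 * 47 / 1277
M2 = 521.23 / 1277
M2 = 0.40816758 mol/L, rounded to 4 dp:

0.4082 mol/L


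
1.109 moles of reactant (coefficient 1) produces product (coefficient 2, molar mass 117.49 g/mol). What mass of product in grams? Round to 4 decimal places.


Use the coefficient ratio to convert reactant moles to product moles, then multiply by the product's molar mass.
moles_P = moles_R * (coeff_P / coeff_R) = 1.109 * (2/1) = 2.218
mass_P = moles_P * M_P = 2.218 * 117.49
mass_P = 260.59282 g, rounded to 4 dp:

260.5928 g


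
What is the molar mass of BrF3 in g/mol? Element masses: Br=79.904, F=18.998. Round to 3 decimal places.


M = sum(count * atomic_mass) over atoms.
M = 1*79.904 + 3*18.998
M = 79.904 + 56.994
M = 136.898 g/mol, rounded to 3 dp:

136.898 g/mol


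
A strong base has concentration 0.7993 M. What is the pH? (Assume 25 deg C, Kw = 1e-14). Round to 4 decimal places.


A strong base dissociates completely, so [OH-] equals the given concentration.
pOH = -log10([OH-]) = -log10(0.7993) = 0.09729
pH = 14 - pOH = 14 - 0.09729
pH = 13.90271, rounded to 4 dp:

13.9027


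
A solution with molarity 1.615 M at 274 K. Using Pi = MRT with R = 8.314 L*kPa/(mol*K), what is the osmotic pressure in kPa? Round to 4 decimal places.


Osmotic pressure (van't Hoff): Pi = M*R*T.
RT = 8.314 * 274 = 2278.036
Pi = 1.615 * 2278.036
Pi = 3679.02814 kPa, rounded to 4 dp:

3679.0281 kPa


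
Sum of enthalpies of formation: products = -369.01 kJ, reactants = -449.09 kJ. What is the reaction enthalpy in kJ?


dH_rxn = sum(dH_f products) - sum(dH_f reactants)
dH_rxn = -369.01 - (-449.09)
dH_rxn = 80.08 kJ:

80.08 kJ


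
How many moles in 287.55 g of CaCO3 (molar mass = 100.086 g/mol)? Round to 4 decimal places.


n = mass / M
n = 287.55 / 100.086
n = 2.87302919 mol, rounded to 4 dp:

2.8730 mol


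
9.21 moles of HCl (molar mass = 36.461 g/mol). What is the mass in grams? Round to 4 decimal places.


mass = n * M
mass = 9.21 * 36.461
mass = 335.80581 g, rounded to 4 dp:

335.8058 g


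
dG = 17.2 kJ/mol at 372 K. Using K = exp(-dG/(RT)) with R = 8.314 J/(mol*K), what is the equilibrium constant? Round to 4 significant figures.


dG is in kJ/mol; multiply by 1000 to match R in J/(mol*K).
RT = 8.314 * 372 = 3092.808 J/mol
exponent = -dG*1000 / (RT) = -(17.2*1000) / 3092.808 = -5.56128929
K = exp(-5.56128929)
K = 0.0038438174, rounded to 4 significant figures:

0.003844


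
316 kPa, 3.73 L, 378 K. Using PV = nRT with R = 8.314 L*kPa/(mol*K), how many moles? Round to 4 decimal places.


PV = nRT, solve for n = PV / (RT).
PV = 316 * 3.73 = 1178.68
RT = 8.314 * 378 = 3142.692
n = 1178.68 / 3142.692
n = 0.37505425 mol, rounded to 4 dp:

0.3751 mol


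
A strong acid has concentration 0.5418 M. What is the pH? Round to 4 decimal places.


A strong acid dissociates completely, so [H+] equals the given concentration.
pH = -log10([H+]) = -log10(0.5418)
pH = 0.266161, rounded to 4 dp:

0.2662


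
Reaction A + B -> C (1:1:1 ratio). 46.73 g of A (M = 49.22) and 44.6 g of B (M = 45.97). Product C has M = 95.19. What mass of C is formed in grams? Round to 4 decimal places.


Find moles of each reactant; the smaller value is the limiting reagent in a 1:1:1 reaction, so moles_C equals moles of the limiter.
n_A = mass_A / M_A = 46.73 / 49.22 = 0.949411 mol
n_B = mass_B / M_B = 44.6 / 45.97 = 0.970198 mol
Limiting reagent: A (smaller), n_limiting = 0.949411 mol
mass_C = n_limiting * M_C = 0.949411 * 95.19
mass_C = 90.37443309 g, rounded to 4 dp:

90.3744 g


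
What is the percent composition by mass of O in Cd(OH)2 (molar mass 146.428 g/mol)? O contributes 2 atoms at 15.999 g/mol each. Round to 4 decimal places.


pct = 100 * (n_elem * M_elem) / M_total
mass_contribution = 2 * 15.999 = 31.998 g/mol
pct = 100 * 31.998 / 146.428
pct = 21.85237796 %, rounded to 4 dp:

21.8524 %


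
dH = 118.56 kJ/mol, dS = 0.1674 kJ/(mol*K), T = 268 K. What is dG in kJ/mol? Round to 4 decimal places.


Gibbs: dG = dH - T*dS (consistent units, dS already in kJ/(mol*K)).
T*dS = 268 * 0.1674 = 44.8632
dG = 118.56 - (44.8632)
dG = 73.6968 kJ/mol, rounded to 4 dp:

73.6968 kJ/mol
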